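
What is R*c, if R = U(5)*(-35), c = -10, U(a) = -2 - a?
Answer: -2450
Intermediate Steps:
R = 245 (R = (-2 - 1*5)*(-35) = (-2 - 5)*(-35) = -7*(-35) = 245)
R*c = 245*(-10) = -2450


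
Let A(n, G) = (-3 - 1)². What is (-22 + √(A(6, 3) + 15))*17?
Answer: -374 + 17*√31 ≈ -279.35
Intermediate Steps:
A(n, G) = 16 (A(n, G) = (-4)² = 16)
(-22 + √(A(6, 3) + 15))*17 = (-22 + √(16 + 15))*17 = (-22 + √31)*17 = -374 + 17*√31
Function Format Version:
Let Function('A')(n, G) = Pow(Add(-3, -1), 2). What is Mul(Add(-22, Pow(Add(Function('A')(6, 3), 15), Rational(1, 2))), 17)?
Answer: Add(-374, Mul(17, Pow(31, Rational(1, 2)))) ≈ -279.35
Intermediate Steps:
Function('A')(n, G) = 16 (Function('A')(n, G) = Pow(-4, 2) = 16)
Mul(Add(-22, Pow(Add(Function('A')(6, 3), 15), Rational(1, 2))), 17) = Mul(Add(-22, Pow(Add(16, 15), Rational(1, 2))), 17) = Mul(Add(-22, Pow(31, Rational(1, 2))), 17) = Add(-374, Mul(17, Pow(31, Rational(1, 2))))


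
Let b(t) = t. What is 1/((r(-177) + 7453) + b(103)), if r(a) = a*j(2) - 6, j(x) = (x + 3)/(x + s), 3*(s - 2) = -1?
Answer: 11/80395 ≈ 0.00013682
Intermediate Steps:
s = 5/3 (s = 2 + (1/3)*(-1) = 2 - 1/3 = 5/3 ≈ 1.6667)
j(x) = (3 + x)/(5/3 + x) (j(x) = (x + 3)/(x + 5/3) = (3 + x)/(5/3 + x))
r(a) = -6 + 15*a/11 (r(a) = a*(3*(3 + 2)/(5 + 3*2)) - 6 = a*(3*5/(5 + 6)) - 6 = a*(3*5/11) - 6 = a*(3*(1/11)*5) - 6 = a*(15/11) - 6 = 15*a/11 - 6 = -6 + 15*a/11)
1/((r(-177) + 7453) + b(103)) = 1/(((-6 + (15/11)*(-177)) + 7453) + 103) = 1/(((-6 - 2655/11) + 7453) + 103) = 1/((-2721/11 + 7453) + 103) = 1/(79262/11 + 103) = 1/(80395/11) = 11/80395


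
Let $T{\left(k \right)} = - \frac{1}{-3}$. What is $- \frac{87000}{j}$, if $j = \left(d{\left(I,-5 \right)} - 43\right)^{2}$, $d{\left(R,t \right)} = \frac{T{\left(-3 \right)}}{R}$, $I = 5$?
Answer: $- \frac{2446875}{51842} \approx -47.199$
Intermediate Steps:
$T{\left(k \right)} = \frac{1}{3}$ ($T{\left(k \right)} = \left(-1\right) \left(- \frac{1}{3}\right) = \frac{1}{3}$)
$d{\left(R,t \right)} = \frac{1}{3 R}$
$j = \frac{414736}{225}$ ($j = \left(\frac{1}{3 \cdot 5} - 43\right)^{2} = \left(\frac{1}{3} \cdot \frac{1}{5} - 43\right)^{2} = \left(\frac{1}{15} - 43\right)^{2} = \left(- \frac{644}{15}\right)^{2} = \frac{414736}{225} \approx 1843.3$)
$- \frac{87000}{j} = - \frac{87000}{\frac{414736}{225}} = \left(-87000\right) \frac{225}{414736} = - \frac{2446875}{51842}$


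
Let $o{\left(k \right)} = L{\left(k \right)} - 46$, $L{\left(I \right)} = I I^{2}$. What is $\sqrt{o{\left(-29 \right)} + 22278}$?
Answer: $i \sqrt{2157} \approx 46.444 i$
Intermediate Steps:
$L{\left(I \right)} = I^{3}$
$o{\left(k \right)} = -46 + k^{3}$ ($o{\left(k \right)} = k^{3} - 46 = -46 + k^{3}$)
$\sqrt{o{\left(-29 \right)} + 22278} = \sqrt{\left(-46 + \left(-29\right)^{3}\right) + 22278} = \sqrt{\left(-46 - 24389\right) + 22278} = \sqrt{-24435 + 22278} = \sqrt{-2157} = i \sqrt{2157}$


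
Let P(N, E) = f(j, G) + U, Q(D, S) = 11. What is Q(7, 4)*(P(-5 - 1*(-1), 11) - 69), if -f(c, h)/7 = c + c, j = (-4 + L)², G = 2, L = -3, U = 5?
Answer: -8250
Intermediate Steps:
j = 49 (j = (-4 - 3)² = (-7)² = 49)
f(c, h) = -14*c (f(c, h) = -7*(c + c) = -14*c)
P(N, E) = -681 (P(N, E) = -14*49 + 5 = -686 + 5 = -681)
Q(7, 4)*(P(-5 - 1*(-1), 11) - 69) = 11*(-681 - 69) = 11*(-750) = -8250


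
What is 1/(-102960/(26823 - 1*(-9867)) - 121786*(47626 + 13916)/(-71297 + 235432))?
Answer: -200737105/9166892067996 ≈ -2.1898e-5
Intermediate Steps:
1/(-102960/(26823 - 1*(-9867)) - 121786*(47626 + 13916)/(-71297 + 235432)) = 1/(-102960/(26823 + 9867) - 121786/(164135/61542)) = 1/(-102960/36690 - 121786/(164135*(1/61542))) = 1/(-102960*1/36690 - 121786/164135/61542) = 1/(-3432/1223 - 121786*61542/164135) = 1/(-3432/1223 - 7494954012/164135) = 1/(-9166892067996/200737105) = -200737105/9166892067996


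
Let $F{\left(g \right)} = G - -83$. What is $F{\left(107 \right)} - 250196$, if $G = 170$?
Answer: $-249943$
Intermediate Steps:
$F{\left(g \right)} = 253$ ($F{\left(g \right)} = 170 - -83 = 170 + 83 = 253$)
$F{\left(107 \right)} - 250196 = 253 - 250196 = -249943$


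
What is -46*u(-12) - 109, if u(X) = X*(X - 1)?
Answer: -7285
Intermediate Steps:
u(X) = X*(-1 + X)
-46*u(-12) - 109 = -(-552)*(-1 - 12) - 109 = -(-552)*(-13) - 109 = -46*156 - 109 = -7176 - 109 = -7285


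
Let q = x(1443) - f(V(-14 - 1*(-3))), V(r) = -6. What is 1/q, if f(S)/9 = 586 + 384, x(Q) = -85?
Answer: -1/8815 ≈ -0.00011344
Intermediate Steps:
f(S) = 8730 (f(S) = 9*(586 + 384) = 9*970 = 8730)
q = -8815 (q = -85 - 1*8730 = -85 - 8730 = -8815)
1/q = 1/(-8815) = -1/8815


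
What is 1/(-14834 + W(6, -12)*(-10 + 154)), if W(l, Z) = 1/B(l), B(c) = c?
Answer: -1/14810 ≈ -6.7522e-5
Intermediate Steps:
W(l, Z) = 1/l
1/(-14834 + W(6, -12)*(-10 + 154)) = 1/(-14834 + (-10 + 154)/6) = 1/(-14834 + (⅙)*144) = 1/(-14834 + 24) = 1/(-14810) = -1/14810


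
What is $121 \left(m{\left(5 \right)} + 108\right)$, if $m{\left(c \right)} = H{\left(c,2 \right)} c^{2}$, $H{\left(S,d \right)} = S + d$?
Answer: $34243$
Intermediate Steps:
$m{\left(c \right)} = c^{2} \left(2 + c\right)$ ($m{\left(c \right)} = \left(c + 2\right) c^{2} = \left(2 + c\right) c^{2} = c^{2} \left(2 + c\right)$)
$121 \left(m{\left(5 \right)} + 108\right) = 121 \left(5^{2} \left(2 + 5\right) + 108\right) = 121 \left(25 \cdot 7 + 108\right) = 121 \left(175 + 108\right) = 121 \cdot 283 = 34243$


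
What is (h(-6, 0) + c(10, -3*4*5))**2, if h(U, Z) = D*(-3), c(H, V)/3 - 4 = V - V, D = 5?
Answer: 9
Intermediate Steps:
c(H, V) = 12 (c(H, V) = 12 + 3*(V - V) = 12 + 3*0 = 12 + 0 = 12)
h(U, Z) = -15 (h(U, Z) = 5*(-3) = -15)
(h(-6, 0) + c(10, -3*4*5))**2 = (-15 + 12)**2 = (-3)**2 = 9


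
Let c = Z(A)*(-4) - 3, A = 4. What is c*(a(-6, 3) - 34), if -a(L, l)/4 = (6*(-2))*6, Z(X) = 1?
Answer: -1778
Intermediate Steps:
c = -7 (c = 1*(-4) - 3 = -4 - 3 = -7)
a(L, l) = 288 (a(L, l) = -4*6*(-2)*6 = -(-48)*6 = -4*(-72) = 288)
c*(a(-6, 3) - 34) = -7*(288 - 34) = -7*254 = -1778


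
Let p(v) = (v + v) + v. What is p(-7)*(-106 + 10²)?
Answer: 126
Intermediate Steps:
p(v) = 3*v (p(v) = 2*v + v = 3*v)
p(-7)*(-106 + 10²) = (3*(-7))*(-106 + 10²) = -21*(-106 + 100) = -21*(-6) = 126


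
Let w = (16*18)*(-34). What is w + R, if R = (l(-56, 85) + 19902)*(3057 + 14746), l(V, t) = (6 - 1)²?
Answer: 354750589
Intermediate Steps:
l(V, t) = 25 (l(V, t) = 5² = 25)
R = 354760381 (R = (25 + 19902)*(3057 + 14746) = 19927*17803 = 354760381)
w = -9792 (w = 288*(-34) = -9792)
w + R = -9792 + 354760381 = 354750589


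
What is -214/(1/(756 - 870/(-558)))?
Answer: -15076942/93 ≈ -1.6212e+5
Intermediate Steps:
-214/(1/(756 - 870/(-558))) = -214/(1/(756 - 870*(-1/558))) = -214/(1/(756 + 145/93)) = -214/(1/(70453/93)) = -214/93/70453 = -214*70453/93 = -15076942/93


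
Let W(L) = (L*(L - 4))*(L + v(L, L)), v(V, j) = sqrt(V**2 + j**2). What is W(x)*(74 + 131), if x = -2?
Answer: -4920 + 4920*sqrt(2) ≈ 2037.9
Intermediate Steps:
W(L) = L*(-4 + L)*(L + sqrt(2)*sqrt(L**2)) (W(L) = (L*(L - 4))*(L + sqrt(L**2 + L**2)) = (L*(-4 + L))*(L + sqrt(2*L**2)) = (L*(-4 + L))*(L + sqrt(2)*sqrt(L**2)) = L*(-4 + L)*(L + sqrt(2)*sqrt(L**2)))
W(x)*(74 + 131) = (-2*((-2)**2 - 4*(-2) - 4*sqrt(2)*sqrt((-2)**2) - 2*sqrt(2)*sqrt((-2)**2)))*(74 + 131) = -2*(4 + 8 - 4*sqrt(2)*sqrt(4) - 2*sqrt(2)*sqrt(4))*205 = -2*(4 + 8 - 4*sqrt(2)*2 - 2*sqrt(2)*2)*205 = -2*(4 + 8 - 8*sqrt(2) - 4*sqrt(2))*205 = -2*(12 - 12*sqrt(2))*205 = (-24 + 24*sqrt(2))*205 = -4920 + 4920*sqrt(2)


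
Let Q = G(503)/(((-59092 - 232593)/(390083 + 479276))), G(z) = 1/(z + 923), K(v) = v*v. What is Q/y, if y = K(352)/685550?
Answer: -59598906245/5153697793024 ≈ -0.011564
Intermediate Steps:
K(v) = v²
G(z) = 1/(923 + z)
y = 61952/342775 (y = 352²/685550 = 123904*(1/685550) = 61952/342775 ≈ 0.18074)
Q = -869359/415942810 (Q = 1/((923 + 503)*(((-59092 - 232593)/(390083 + 479276)))) = 1/(1426*((-291685/869359))) = 1/(1426*((-291685*1/869359))) = 1/(1426*(-291685/869359)) = (1/1426)*(-869359/291685) = -869359/415942810 ≈ -0.0020901)
Q/y = -869359/(415942810*61952/342775) = -869359/415942810*342775/61952 = -59598906245/5153697793024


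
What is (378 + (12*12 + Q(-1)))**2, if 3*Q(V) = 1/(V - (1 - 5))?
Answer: 22080601/81 ≈ 2.7260e+5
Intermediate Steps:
Q(V) = 1/(3*(4 + V)) (Q(V) = 1/(3*(V - (1 - 5))) = 1/(3*(V - 1*(-4))) = 1/(3*(V + 4)) = 1/(3*(4 + V)))
(378 + (12*12 + Q(-1)))**2 = (378 + (12*12 + 1/(3*(4 - 1))))**2 = (378 + (144 + (1/3)/3))**2 = (378 + (144 + (1/3)*(1/3)))**2 = (378 + (144 + 1/9))**2 = (378 + 1297/9)**2 = (4699/9)**2 = 22080601/81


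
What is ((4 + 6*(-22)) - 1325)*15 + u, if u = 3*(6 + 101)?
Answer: -21474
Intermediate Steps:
u = 321 (u = 3*107 = 321)
((4 + 6*(-22)) - 1325)*15 + u = ((4 + 6*(-22)) - 1325)*15 + 321 = ((4 - 132) - 1325)*15 + 321 = (-128 - 1325)*15 + 321 = -1453*15 + 321 = -21795 + 321 = -21474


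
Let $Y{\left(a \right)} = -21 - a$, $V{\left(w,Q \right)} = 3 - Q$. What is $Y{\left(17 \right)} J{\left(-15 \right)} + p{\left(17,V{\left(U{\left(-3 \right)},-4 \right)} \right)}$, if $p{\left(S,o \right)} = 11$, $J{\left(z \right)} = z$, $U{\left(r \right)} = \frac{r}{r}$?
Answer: $581$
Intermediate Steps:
$U{\left(r \right)} = 1$
$Y{\left(17 \right)} J{\left(-15 \right)} + p{\left(17,V{\left(U{\left(-3 \right)},-4 \right)} \right)} = \left(-21 - 17\right) \left(-15\right) + 11 = \left(-38\right) \left(-15\right) + 11 = 570 + 11 = 581$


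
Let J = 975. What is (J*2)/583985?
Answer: 390/116797 ≈ 0.0033391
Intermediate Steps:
(J*2)/583985 = (975*2)/583985 = 1950*(1/583985) = 390/116797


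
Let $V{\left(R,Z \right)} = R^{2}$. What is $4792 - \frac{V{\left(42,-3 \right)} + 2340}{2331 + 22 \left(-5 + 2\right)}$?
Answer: $\frac{3616592}{755} \approx 4790.2$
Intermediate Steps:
$4792 - \frac{V{\left(42,-3 \right)} + 2340}{2331 + 22 \left(-5 + 2\right)} = 4792 - \frac{42^{2} + 2340}{2331 + 22 \left(-5 + 2\right)} = 4792 - \frac{1764 + 2340}{2331 + 22 \left(-3\right)} = 4792 - \frac{4104}{2331 - 66} = 4792 - \frac{4104}{2265} = 4792 - 4104 \cdot \frac{1}{2265} = 4792 - \frac{1368}{755} = \frac{3616592}{755}$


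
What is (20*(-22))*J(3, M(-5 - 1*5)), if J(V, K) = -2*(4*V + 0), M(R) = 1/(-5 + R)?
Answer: 10560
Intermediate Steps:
J(V, K) = -8*V
(20*(-22))*J(3, M(-5 - 1*5)) = (20*(-22))*(-8*3) = -440*(-24) = 10560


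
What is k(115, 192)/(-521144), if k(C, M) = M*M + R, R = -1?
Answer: -36863/521144 ≈ -0.070735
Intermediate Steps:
k(C, M) = -1 + M² (k(C, M) = M*M - 1 = M² - 1 = -1 + M²)
k(115, 192)/(-521144) = (-1 + 192²)/(-521144) = (-1 + 36864)*(-1/521144) = 36863*(-1/521144) = -36863/521144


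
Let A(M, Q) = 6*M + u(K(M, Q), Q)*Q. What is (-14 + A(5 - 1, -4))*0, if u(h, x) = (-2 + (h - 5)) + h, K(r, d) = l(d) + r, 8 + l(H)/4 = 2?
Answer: 0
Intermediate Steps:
l(H) = -24 (l(H) = -32 + 4*2 = -32 + 8 = -24)
K(r, d) = -24 + r
u(h, x) = -7 + 2*h (u(h, x) = (-2 + (-5 + h)) + h = (-7 + h) + h = -7 + 2*h)
A(M, Q) = 6*M + Q*(-55 + 2*M) (A(M, Q) = 6*M + (-7 + 2*(-24 + M))*Q = 6*M + (-7 + (-48 + 2*M))*Q = 6*M + (-55 + 2*M)*Q = 6*M + Q*(-55 + 2*M))
(-14 + A(5 - 1, -4))*0 = (-14 + (6*(5 - 1) - 4*(-55 + 2*(5 - 1))))*0 = (-14 + (6*4 - 4*(-55 + 2*4)))*0 = (-14 + (24 - 4*(-55 + 8)))*0 = (-14 + (24 - 4*(-47)))*0 = (-14 + (24 + 188))*0 = (-14 + 212)*0 = 198*0 = 0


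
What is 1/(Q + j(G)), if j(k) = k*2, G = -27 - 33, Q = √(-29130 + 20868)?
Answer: -20/3777 - I*√102/2518 ≈ -0.0052952 - 0.0040109*I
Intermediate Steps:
Q = 9*I*√102 (Q = √(-8262) = 9*I*√102 ≈ 90.896*I)
G = -60
j(k) = 2*k
1/(Q + j(G)) = 1/(9*I*√102 + 2*(-60)) = 1/(9*I*√102 - 120) = 1/(-120 + 9*I*√102)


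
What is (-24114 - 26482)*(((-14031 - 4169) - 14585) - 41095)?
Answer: 3738032480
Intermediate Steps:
(-24114 - 26482)*(((-14031 - 4169) - 14585) - 41095) = -50596*((-18200 - 14585) - 41095) = -50596*(-32785 - 41095) = -50596*(-73880) = 3738032480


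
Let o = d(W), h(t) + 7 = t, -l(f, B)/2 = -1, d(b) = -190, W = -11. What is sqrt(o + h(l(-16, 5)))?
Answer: I*sqrt(195) ≈ 13.964*I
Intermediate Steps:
l(f, B) = 2 (l(f, B) = -2*(-1) = 2)
h(t) = -7 + t
o = -190
sqrt(o + h(l(-16, 5))) = sqrt(-190 + (-7 + 2)) = sqrt(-190 - 5) = sqrt(-195) = I*sqrt(195)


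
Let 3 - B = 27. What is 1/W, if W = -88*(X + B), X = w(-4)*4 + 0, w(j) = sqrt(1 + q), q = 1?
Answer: 3/5984 + sqrt(2)/11968 ≈ 0.00061950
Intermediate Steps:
w(j) = sqrt(2) (w(j) = sqrt(1 + 1) = sqrt(2))
B = -24 (B = 3 - 1*27 = 3 - 27 = -24)
X = 4*sqrt(2) (X = sqrt(2)*4 + 0 = 4*sqrt(2) + 0 = 4*sqrt(2) ≈ 5.6569)
W = 2112 - 352*sqrt(2) (W = -88*(4*sqrt(2) - 24) = -88*(-24 + 4*sqrt(2)) = -(-2112 + 352*sqrt(2)) = 2112 - 352*sqrt(2) ≈ 1614.2)
1/W = 1/(2112 - 352*sqrt(2))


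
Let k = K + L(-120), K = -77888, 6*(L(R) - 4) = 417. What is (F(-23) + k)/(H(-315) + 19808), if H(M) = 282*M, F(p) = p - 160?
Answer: 155995/138044 ≈ 1.1300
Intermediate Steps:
L(R) = 147/2 (L(R) = 4 + (⅙)*417 = 4 + 139/2 = 147/2)
F(p) = -160 + p
k = -155629/2 (k = -77888 + 147/2 = -155629/2 ≈ -77815.)
(F(-23) + k)/(H(-315) + 19808) = ((-160 - 23) - 155629/2)/(282*(-315) + 19808) = (-183 - 155629/2)/(-88830 + 19808) = -155995/2/(-69022) = -155995/2*(-1/69022) = 155995/138044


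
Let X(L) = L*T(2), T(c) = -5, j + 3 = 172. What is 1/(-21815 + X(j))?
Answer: -1/22660 ≈ -4.4131e-5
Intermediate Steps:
j = 169 (j = -3 + 172 = 169)
X(L) = -5*L (X(L) = L*(-5) = -5*L)
1/(-21815 + X(j)) = 1/(-21815 - 5*169) = 1/(-21815 - 845) = 1/(-22660) = -1/22660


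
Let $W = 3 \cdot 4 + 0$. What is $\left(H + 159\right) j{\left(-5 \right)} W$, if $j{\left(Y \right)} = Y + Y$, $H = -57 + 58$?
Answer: $-19200$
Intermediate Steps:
$H = 1$
$j{\left(Y \right)} = 2 Y$
$W = 12$ ($W = 12 + 0 = 12$)
$\left(H + 159\right) j{\left(-5 \right)} W = \left(1 + 159\right) 2 \left(-5\right) 12 = 160 \left(\left(-10\right) 12\right) = 160 \left(-120\right) = -19200$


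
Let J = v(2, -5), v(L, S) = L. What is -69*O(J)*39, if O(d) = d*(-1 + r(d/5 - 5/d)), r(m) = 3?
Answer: -10764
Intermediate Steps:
J = 2
O(d) = 2*d (O(d) = d*(-1 + 3) = d*2 = 2*d)
-69*O(J)*39 = -138*2*39 = -69*4*39 = -276*39 = -10764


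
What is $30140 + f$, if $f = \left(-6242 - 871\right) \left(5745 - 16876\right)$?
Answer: $79204943$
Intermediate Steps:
$f = 79174803$ ($f = \left(-7113\right) \left(-11131\right) = 79174803$)
$30140 + f = 30140 + 79174803 = 79204943$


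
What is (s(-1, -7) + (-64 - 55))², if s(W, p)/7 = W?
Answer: 15876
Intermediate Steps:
s(W, p) = 7*W
(s(-1, -7) + (-64 - 55))² = (7*(-1) + (-64 - 55))² = (-7 - 119)² = (-126)² = 15876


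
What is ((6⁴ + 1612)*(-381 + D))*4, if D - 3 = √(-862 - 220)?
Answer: -4396896 + 11632*I*√1082 ≈ -4.3969e+6 + 3.8262e+5*I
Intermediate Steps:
D = 3 + I*√1082 (D = 3 + √(-862 - 220) = 3 + √(-1082) = 3 + I*√1082 ≈ 3.0 + 32.894*I)
((6⁴ + 1612)*(-381 + D))*4 = ((6⁴ + 1612)*(-381 + (3 + I*√1082)))*4 = ((1296 + 1612)*(-378 + I*√1082))*4 = (2908*(-378 + I*√1082))*4 = (-1099224 + 2908*I*√1082)*4 = -4396896 + 11632*I*√1082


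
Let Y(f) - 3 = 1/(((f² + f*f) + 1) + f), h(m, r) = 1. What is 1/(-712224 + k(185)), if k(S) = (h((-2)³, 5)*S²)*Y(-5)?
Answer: -46/28005029 ≈ -1.6426e-6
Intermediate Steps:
Y(f) = 3 + 1/(1 + f + 2*f²) (Y(f) = 3 + 1/(((f² + f*f) + 1) + f) = 3 + 1/(((f² + f²) + 1) + f) = 3 + 1/((2*f² + 1) + f) = 3 + 1/((1 + 2*f²) + f) = 3 + 1/(1 + f + 2*f²))
k(S) = 139*S²/46 (k(S) = (1*S²)*((4 + 3*(-5) + 6*(-5)²)/(1 - 5 + 2*(-5)²)) = S²*((4 - 15 + 6*25)/(1 - 5 + 2*25)) = S²*((4 - 15 + 150)/(1 - 5 + 50)) = S²*(139/46) = 139*S²/46)
1/(-712224 + k(185)) = 1/(-712224 + (139/46)*185²) = 1/(-712224 + (139/46)*34225) = 1/(-712224 + 4757275/46) = 1/(-28005029/46) = -46/28005029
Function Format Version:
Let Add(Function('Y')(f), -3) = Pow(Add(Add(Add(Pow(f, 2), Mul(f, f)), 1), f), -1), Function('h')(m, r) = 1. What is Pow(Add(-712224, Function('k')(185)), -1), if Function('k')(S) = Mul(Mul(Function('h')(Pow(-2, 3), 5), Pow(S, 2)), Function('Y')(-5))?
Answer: Rational(-46, 28005029) ≈ -1.6426e-6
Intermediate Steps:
Function('Y')(f) = Add(3, Pow(Add(1, f, Mul(2, Pow(f, 2))), -1)) (Function('Y')(f) = Add(3, Pow(Add(Add(Add(Pow(f, 2), Mul(f, f)), 1), f), -1)) = Add(3, Pow(Add(Add(Add(Pow(f, 2), Pow(f, 2)), 1), f), -1)) = Add(3, Pow(Add(Add(Mul(2, Pow(f, 2)), 1), f), -1)) = Add(3, Pow(Add(Add(1, Mul(2, Pow(f, 2))), f), -1)) = Add(3, Pow(Add(1, f, Mul(2, Pow(f, 2))), -1)))
Function('k')(S) = Mul(Rational(139, 46), Pow(S, 2)) (Function('k')(S) = Mul(Mul(1, Pow(S, 2)), Mul(Pow(Add(1, -5, Mul(2, Pow(-5, 2))), -1), Add(4, Mul(3, -5), Mul(6, Pow(-5, 2))))) = Mul(Pow(S, 2), Mul(Pow(Add(1, -5, Mul(2, 25)), -1), Add(4, -15, Mul(6, 25)))) = Mul(Pow(S, 2), Mul(Pow(Add(1, -5, 50), -1), Add(4, -15, 150))) = Mul(Pow(S, 2), Mul(Pow(46, -1), 139)) = Mul(Pow(S, 2), Mul(Rational(1, 46), 139)) = Mul(Pow(S, 2), Rational(139, 46)) = Mul(Rational(139, 46), Pow(S, 2)))
Pow(Add(-712224, Function('k')(185)), -1) = Pow(Add(-712224, Mul(Rational(139, 46), Pow(185, 2))), -1) = Pow(Add(-712224, Mul(Rational(139, 46), 34225)), -1) = Pow(Add(-712224, Rational(4757275, 46)), -1) = Pow(Rational(-28005029, 46), -1) = Rational(-46, 28005029)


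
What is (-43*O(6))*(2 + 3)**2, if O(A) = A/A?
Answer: -1075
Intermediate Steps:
O(A) = 1
(-43*O(6))*(2 + 3)**2 = (-43*1)*(2 + 3)**2 = -43*5**2 = -43*25 = -1075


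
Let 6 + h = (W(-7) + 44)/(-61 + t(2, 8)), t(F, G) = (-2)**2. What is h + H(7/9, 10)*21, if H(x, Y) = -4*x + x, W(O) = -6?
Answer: -167/3 ≈ -55.667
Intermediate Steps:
t(F, G) = 4
H(x, Y) = -3*x
h = -20/3 (h = -6 + (-6 + 44)/(-61 + 4) = -6 + 38/(-57) = -6 + 38*(-1/57) = -6 - 2/3 = -20/3 ≈ -6.6667)
h + H(7/9, 10)*21 = -20/3 - 21/9*21 = -20/3 - 3*7/9*21 = -20/3 - 7/3*21 = -20/3 - 49 = -167/3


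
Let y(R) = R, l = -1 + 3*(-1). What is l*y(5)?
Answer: -20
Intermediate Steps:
l = -4 (l = -1 - 3 = -4)
l*y(5) = -4*5 = -20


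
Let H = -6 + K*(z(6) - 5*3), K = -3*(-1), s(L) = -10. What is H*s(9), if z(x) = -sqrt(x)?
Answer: 510 + 30*sqrt(6) ≈ 583.48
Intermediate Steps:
K = 3
H = -51 - 3*sqrt(6) (H = -6 + 3*(-sqrt(6) - 5*3) = -6 + 3*(-sqrt(6) - 15) = -6 + 3*(-15 - sqrt(6)) = -6 + (-45 - 3*sqrt(6)) = -51 - 3*sqrt(6) ≈ -58.348)
H*s(9) = (-51 - 3*sqrt(6))*(-10) = 510 + 30*sqrt(6)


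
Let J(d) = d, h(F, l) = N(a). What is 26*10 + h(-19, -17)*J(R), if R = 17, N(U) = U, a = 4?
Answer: 328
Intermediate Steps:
h(F, l) = 4
26*10 + h(-19, -17)*J(R) = 26*10 + 4*17 = 260 + 68 = 328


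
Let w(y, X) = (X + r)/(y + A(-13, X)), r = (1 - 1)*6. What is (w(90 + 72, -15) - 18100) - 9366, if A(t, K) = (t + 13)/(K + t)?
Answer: -1483169/54 ≈ -27466.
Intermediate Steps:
A(t, K) = (13 + t)/(K + t)
r = 0 (r = 0*6 = 0)
w(y, X) = X/y (w(y, X) = (X + 0)/(y + (13 - 13)/(X - 13)) = X/(y + 0/(-13 + X)) = X/(y + 0) = X/y)
(w(90 + 72, -15) - 18100) - 9366 = (-15/(90 + 72) - 18100) - 9366 = (-15/162 - 18100) - 9366 = (-15*1/162 - 18100) - 9366 = (-5/54 - 18100) - 9366 = -977405/54 - 9366 = -1483169/54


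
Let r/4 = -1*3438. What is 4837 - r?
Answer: 18589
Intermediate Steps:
r = -13752 (r = 4*(-1*3438) = 4*(-3438) = -13752)
4837 - r = 4837 - 1*(-13752) = 4837 + 13752 = 18589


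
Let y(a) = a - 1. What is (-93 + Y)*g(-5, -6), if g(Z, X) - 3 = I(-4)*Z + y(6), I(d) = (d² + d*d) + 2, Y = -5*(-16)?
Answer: 2106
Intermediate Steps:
y(a) = -1 + a
Y = 80
I(d) = 2 + 2*d² (I(d) = (d² + d²) + 2 = 2*d² + 2 = 2 + 2*d²)
g(Z, X) = 8 + 34*Z (g(Z, X) = 3 + ((2 + 2*(-4)²)*Z + (-1 + 6)) = 3 + ((2 + 2*16)*Z + 5) = 3 + ((2 + 32)*Z + 5) = 3 + (34*Z + 5) = 3 + (5 + 34*Z) = 8 + 34*Z)
(-93 + Y)*g(-5, -6) = (-93 + 80)*(8 + 34*(-5)) = -13*(8 - 170) = -13*(-162) = 2106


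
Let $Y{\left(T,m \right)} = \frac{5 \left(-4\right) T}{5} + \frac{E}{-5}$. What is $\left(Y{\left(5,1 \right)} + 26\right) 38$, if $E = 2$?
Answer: $\frac{1064}{5} \approx 212.8$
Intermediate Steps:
$Y{\left(T,m \right)} = - \frac{2}{5} - 4 T$ ($Y{\left(T,m \right)} = \frac{5 \left(-4\right) T}{5} + \frac{2}{-5} = - 20 T \frac{1}{5} + 2 \left(- \frac{1}{5}\right) = - 4 T - \frac{2}{5} = - \frac{2}{5} - 4 T$)
$\left(Y{\left(5,1 \right)} + 26\right) 38 = \left(\left(- \frac{2}{5} - 20\right) + 26\right) 38 = \left(- \frac{102}{5} + 26\right) 38 = \frac{28}{5} \cdot 38 = \frac{1064}{5}$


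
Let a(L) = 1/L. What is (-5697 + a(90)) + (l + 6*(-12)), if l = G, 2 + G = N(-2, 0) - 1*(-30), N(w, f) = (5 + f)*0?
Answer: -516689/90 ≈ -5741.0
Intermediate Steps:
N(w, f) = 0
G = 28 (G = -2 + (0 - 1*(-30)) = -2 + (0 + 30) = -2 + 30 = 28)
l = 28
(-5697 + a(90)) + (l + 6*(-12)) = (-5697 + 1/90) + (28 + 6*(-12)) = (-5697 + 1/90) + (28 - 72) = -512729/90 - 44 = -516689/90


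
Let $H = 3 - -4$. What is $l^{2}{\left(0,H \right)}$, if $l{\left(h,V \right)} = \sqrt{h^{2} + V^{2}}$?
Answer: $49$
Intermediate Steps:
$H = 7$ ($H = 3 + 4 = 7$)
$l{\left(h,V \right)} = \sqrt{V^{2} + h^{2}}$
$l^{2}{\left(0,H \right)} = \left(\sqrt{7^{2} + 0^{2}}\right)^{2} = \left(\sqrt{49 + 0}\right)^{2} = \left(\sqrt{49}\right)^{2} = 7^{2} = 49$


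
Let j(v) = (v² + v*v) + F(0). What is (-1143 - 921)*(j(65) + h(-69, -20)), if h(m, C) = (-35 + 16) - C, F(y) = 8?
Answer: -17459376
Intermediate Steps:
h(m, C) = -19 - C
j(v) = 8 + 2*v² (j(v) = (v² + v*v) + 8 = (v² + v²) + 8 = 2*v² + 8 = 8 + 2*v²)
(-1143 - 921)*(j(65) + h(-69, -20)) = (-1143 - 921)*((8 + 2*65²) + (-19 - 1*(-20))) = -2064*((8 + 2*4225) + (-19 + 20)) = -2064*((8 + 8450) + 1) = -2064*(8458 + 1) = -2064*8459 = -17459376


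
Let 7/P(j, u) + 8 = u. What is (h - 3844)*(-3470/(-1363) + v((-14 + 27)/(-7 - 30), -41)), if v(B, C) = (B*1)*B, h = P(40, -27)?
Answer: -95735514717/9329735 ≈ -10261.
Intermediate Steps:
P(j, u) = 7/(-8 + u)
h = -1/5 (h = 7/(-8 - 27) = 7/(-35) = 7*(-1/35) = -1/5 ≈ -0.20000)
v(B, C) = B**2 (v(B, C) = B*B = B**2)
(h - 3844)*(-3470/(-1363) + v((-14 + 27)/(-7 - 30), -41)) = (-1/5 - 3844)*(-3470/(-1363) + ((-14 + 27)/(-7 - 30))**2) = -19221*(-3470*(-1/1363) + (13/(-37))**2)/5 = -19221*(3470/1363 + (13*(-1/37))**2)/5 = -19221*(3470/1363 + (-13/37)**2)/5 = -19221*(3470/1363 + 169/1369)/5 = -19221/5*4980777/1865947 = -95735514717/9329735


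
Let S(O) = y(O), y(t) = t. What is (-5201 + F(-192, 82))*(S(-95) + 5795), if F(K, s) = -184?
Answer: -30694500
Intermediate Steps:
S(O) = O
(-5201 + F(-192, 82))*(S(-95) + 5795) = (-5201 - 184)*(-95 + 5795) = -5385*5700 = -30694500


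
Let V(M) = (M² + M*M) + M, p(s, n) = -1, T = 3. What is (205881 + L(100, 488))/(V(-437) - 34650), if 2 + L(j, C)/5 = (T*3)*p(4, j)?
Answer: 205826/346851 ≈ 0.59341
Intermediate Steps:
L(j, C) = -55 (L(j, C) = -10 + 5*((3*3)*(-1)) = -10 + 5*(9*(-1)) = -10 + 5*(-9) = -10 - 45 = -55)
V(M) = M + 2*M² (V(M) = (M² + M²) + M = 2*M² + M = M + 2*M²)
(205881 + L(100, 488))/(V(-437) - 34650) = (205881 - 55)/(-437*(1 + 2*(-437)) - 34650) = 205826/(-437*(1 - 874) - 34650) = 205826/(-437*(-873) - 34650) = 205826/(381501 - 34650) = 205826/346851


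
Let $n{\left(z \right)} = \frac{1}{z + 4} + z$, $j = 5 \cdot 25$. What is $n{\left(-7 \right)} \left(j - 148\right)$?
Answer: $\frac{506}{3} \approx 168.67$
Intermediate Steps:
$j = 125$
$n{\left(z \right)} = z + \frac{1}{4 + z}$ ($n{\left(z \right)} = \frac{1}{4 + z} + z = z + \frac{1}{4 + z}$)
$n{\left(-7 \right)} \left(j - 148\right) = \frac{1 + \left(-7\right)^{2} + 4 \left(-7\right)}{4 - 7} \left(125 - 148\right) = \frac{1 + 49 - 28}{-3} \left(-23\right) = \left(- \frac{1}{3}\right) 22 \left(-23\right) = \left(- \frac{22}{3}\right) \left(-23\right) = \frac{506}{3}$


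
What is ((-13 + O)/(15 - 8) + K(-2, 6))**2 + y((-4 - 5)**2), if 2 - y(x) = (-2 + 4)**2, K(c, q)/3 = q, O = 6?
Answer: 287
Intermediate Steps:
K(c, q) = 3*q
y(x) = -2 (y(x) = 2 - (-2 + 4)**2 = 2 - 1*2**2 = 2 - 1*4 = 2 - 4 = -2)
((-13 + O)/(15 - 8) + K(-2, 6))**2 + y((-4 - 5)**2) = ((-13 + 6)/(15 - 8) + 3*6)**2 - 2 = (-7/7 + 18)**2 - 2 = (-7*1/7 + 18)**2 - 2 = (-1 + 18)**2 - 2 = 17**2 - 2 = 289 - 2 = 287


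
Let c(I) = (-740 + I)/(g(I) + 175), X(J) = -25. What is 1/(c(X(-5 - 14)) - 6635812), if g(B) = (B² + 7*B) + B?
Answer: -40/265432531 ≈ -1.5070e-7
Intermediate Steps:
g(B) = B² + 8*B
c(I) = (-740 + I)/(175 + I*(8 + I)) (c(I) = (-740 + I)/(I*(8 + I) + 175) = (-740 + I)/(175 + I*(8 + I)))
1/(c(X(-5 - 14)) - 6635812) = 1/((-740 - 25)/(175 - 25*(8 - 25)) - 6635812) = 1/(-765/(175 - 25*(-17)) - 6635812) = 1/(-765/(175 + 425) - 6635812) = 1/(-765/600 - 6635812) = 1/((1/600)*(-765) - 6635812) = 1/(-51/40 - 6635812) = 1/(-265432531/40) = -40/265432531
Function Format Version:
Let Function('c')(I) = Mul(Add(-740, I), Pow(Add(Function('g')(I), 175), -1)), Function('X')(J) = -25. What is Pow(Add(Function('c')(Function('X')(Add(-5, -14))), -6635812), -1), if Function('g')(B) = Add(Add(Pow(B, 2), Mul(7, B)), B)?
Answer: Rational(-40, 265432531) ≈ -1.5070e-7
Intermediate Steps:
Function('g')(B) = Add(Pow(B, 2), Mul(8, B))
Function('c')(I) = Mul(Pow(Add(175, Mul(I, Add(8, I))), -1), Add(-740, I)) (Function('c')(I) = Mul(Add(-740, I), Pow(Add(Mul(I, Add(8, I)), 175), -1)) = Mul(Add(-740, I), Pow(Add(175, Mul(I, Add(8, I))), -1)) = Mul(Pow(Add(175, Mul(I, Add(8, I))), -1), Add(-740, I)))
Pow(Add(Function('c')(Function('X')(Add(-5, -14))), -6635812), -1) = Pow(Add(Mul(Pow(Add(175, Mul(-25, Add(8, -25))), -1), Add(-740, -25)), -6635812), -1) = Pow(Add(Mul(Pow(Add(175, Mul(-25, -17)), -1), -765), -6635812), -1) = Pow(Add(Mul(Pow(Add(175, 425), -1), -765), -6635812), -1) = Pow(Add(Mul(Pow(600, -1), -765), -6635812), -1) = Pow(Add(Mul(Rational(1, 600), -765), -6635812), -1) = Pow(Add(Rational(-51, 40), -6635812), -1) = Pow(Rational(-265432531, 40), -1) = Rational(-40, 265432531)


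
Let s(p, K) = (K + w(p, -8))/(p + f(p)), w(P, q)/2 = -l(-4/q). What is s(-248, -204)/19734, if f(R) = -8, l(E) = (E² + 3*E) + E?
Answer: 139/3367936 ≈ 4.1272e-5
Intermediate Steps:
l(E) = E² + 4*E
w(P, q) = 8*(4 - 4/q)/q (w(P, q) = 2*(-(-4/q)*(4 - 4/q)) = 2*(-(-4)*(4 - 4/q)/q) = 2*(4*(4 - 4/q)/q) = 8*(4 - 4/q)/q)
s(p, K) = (-9/2 + K)/(-8 + p) (s(p, K) = (K + 32*(-1 - 8)/(-8)²)/(p - 8) = (K + 32*(1/64)*(-9))/(-8 + p) = (K - 9/2)/(-8 + p) = (-9/2 + K)/(-8 + p))
s(-248, -204)/19734 = ((-9/2 - 204)/(-8 - 248))/19734 = (-417/2/(-256))*(1/19734) = -1/256*(-417/2)*(1/19734) = (417/512)*(1/19734) = 139/3367936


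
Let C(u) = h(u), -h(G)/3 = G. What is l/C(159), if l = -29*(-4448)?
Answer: -128992/477 ≈ -270.42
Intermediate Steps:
h(G) = -3*G
l = 128992
C(u) = -3*u
l/C(159) = 128992/((-3*159)) = 128992/(-477) = 128992*(-1/477) = -128992/477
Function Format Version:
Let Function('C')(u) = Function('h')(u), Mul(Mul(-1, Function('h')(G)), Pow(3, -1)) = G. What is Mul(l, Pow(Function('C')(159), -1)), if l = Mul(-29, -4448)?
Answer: Rational(-128992, 477) ≈ -270.42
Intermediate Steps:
Function('h')(G) = Mul(-3, G)
l = 128992
Function('C')(u) = Mul(-3, u)
Mul(l, Pow(Function('C')(159), -1)) = Mul(128992, Pow(Mul(-3, 159), -1)) = Mul(128992, Pow(-477, -1)) = Mul(128992, Rational(-1, 477)) = Rational(-128992, 477)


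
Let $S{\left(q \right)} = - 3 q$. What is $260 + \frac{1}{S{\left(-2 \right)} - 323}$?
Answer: $\frac{82419}{317} \approx 260.0$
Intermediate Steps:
$260 + \frac{1}{S{\left(-2 \right)} - 323} = 260 + \frac{1}{\left(-3\right) \left(-2\right) - 323} = 260 + \frac{1}{6 - 323} = 260 + \frac{1}{-317} = 260 - \frac{1}{317} = \frac{82419}{317}$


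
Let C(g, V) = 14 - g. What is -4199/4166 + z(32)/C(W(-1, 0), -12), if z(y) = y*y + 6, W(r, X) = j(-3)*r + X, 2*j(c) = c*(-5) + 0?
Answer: 8401403/179138 ≈ 46.899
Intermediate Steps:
j(c) = -5*c/2 (j(c) = (c*(-5) + 0)/2 = (-5*c + 0)/2 = (-5*c)/2 = -5*c/2)
W(r, X) = X + 15*r/2 (W(r, X) = (-5/2*(-3))*r + X = 15*r/2 + X = X + 15*r/2)
z(y) = 6 + y² (z(y) = y² + 6 = 6 + y²)
-4199/4166 + z(32)/C(W(-1, 0), -12) = -4199/4166 + (6 + 32²)/(14 - (0 + (15/2)*(-1))) = -4199*1/4166 + (6 + 1024)/(14 - (0 - 15/2)) = -4199/4166 + 1030/(14 - 1*(-15/2)) = -4199/4166 + 1030/(14 + 15/2) = -4199/4166 + 1030/(43/2) = -4199/4166 + 1030*(2/43) = -4199/4166 + 2060/43 = 8401403/179138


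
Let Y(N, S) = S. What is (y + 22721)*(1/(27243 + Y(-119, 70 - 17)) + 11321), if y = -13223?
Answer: 1467526562733/13648 ≈ 1.0753e+8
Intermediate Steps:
(y + 22721)*(1/(27243 + Y(-119, 70 - 17)) + 11321) = (-13223 + 22721)*(1/(27243 + (70 - 17)) + 11321) = 9498*(1/(27243 + 53) + 11321) = 9498*(1/27296 + 11321) = 9498*(309018017/27296) = 1467526562733/13648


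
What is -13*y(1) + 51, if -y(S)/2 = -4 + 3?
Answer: 25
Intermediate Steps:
y(S) = 2 (y(S) = -2*(-4 + 3) = -2*(-1) = 2)
-13*y(1) + 51 = -13*2 + 51 = -26 + 51 = 25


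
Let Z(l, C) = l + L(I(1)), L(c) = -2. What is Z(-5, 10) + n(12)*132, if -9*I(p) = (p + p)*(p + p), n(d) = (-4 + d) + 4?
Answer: 1577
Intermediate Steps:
n(d) = d
I(p) = -4*p²/9 (I(p) = -(p + p)*(p + p)/9 = -2*p*2*p/9 = -4*p²/9)
Z(l, C) = -2 + l (Z(l, C) = l - 2 = -2 + l)
Z(-5, 10) + n(12)*132 = (-2 - 5) + 12*132 = -7 + 1584 = 1577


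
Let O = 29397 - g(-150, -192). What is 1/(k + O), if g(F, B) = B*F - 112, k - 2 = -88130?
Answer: -1/87419 ≈ -1.1439e-5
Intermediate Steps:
k = -88128 (k = 2 - 88130 = -88128)
g(F, B) = -112 + B*F
O = 709 (O = 29397 - (-112 - 192*(-150)) = 29397 - (-112 + 28800) = 29397 - 1*28688 = 29397 - 28688 = 709)
1/(k + O) = 1/(-88128 + 709) = 1/(-87419) = -1/87419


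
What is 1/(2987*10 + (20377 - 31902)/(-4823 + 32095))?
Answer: 27272/814603115 ≈ 3.3479e-5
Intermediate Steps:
1/(2987*10 + (20377 - 31902)/(-4823 + 32095)) = 1/(29870 - 11525/27272) = 1/(814603115/27272) = 27272/814603115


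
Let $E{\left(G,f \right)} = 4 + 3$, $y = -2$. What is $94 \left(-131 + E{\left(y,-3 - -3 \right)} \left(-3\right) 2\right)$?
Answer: $-16262$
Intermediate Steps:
$E{\left(G,f \right)} = 7$
$94 \left(-131 + E{\left(y,-3 - -3 \right)} \left(-3\right) 2\right) = 94 \left(-131 + 7 \left(-3\right) 2\right) = 94 \left(-131 - 42\right) = 94 \left(-173\right) = -16262$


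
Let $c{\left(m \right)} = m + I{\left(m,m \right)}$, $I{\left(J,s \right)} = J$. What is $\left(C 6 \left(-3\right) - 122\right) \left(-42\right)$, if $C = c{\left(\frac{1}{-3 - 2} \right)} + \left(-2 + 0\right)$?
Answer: $\frac{16548}{5} \approx 3309.6$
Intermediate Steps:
$c{\left(m \right)} = 2 m$ ($c{\left(m \right)} = m + m = 2 m$)
$C = - \frac{12}{5}$ ($C = \frac{2}{-3 - 2} + \left(-2 + 0\right) = \frac{2}{-5} - 2 = 2 \left(- \frac{1}{5}\right) - 2 = - \frac{2}{5} - 2 = - \frac{12}{5} \approx -2.4$)
$\left(C 6 \left(-3\right) - 122\right) \left(-42\right) = \left(\left(- \frac{12}{5}\right) 6 \left(-3\right) - 122\right) \left(-42\right) = \left(\left(- \frac{72}{5}\right) \left(-3\right) - 122\right) \left(-42\right) = \left(\frac{216}{5} - 122\right) \left(-42\right) = \left(- \frac{394}{5}\right) \left(-42\right) = \frac{16548}{5}$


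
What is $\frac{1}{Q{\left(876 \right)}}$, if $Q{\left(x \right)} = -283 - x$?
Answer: $- \frac{1}{1159} \approx -0.00086281$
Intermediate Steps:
$\frac{1}{Q{\left(876 \right)}} = \frac{1}{-283 - 876} = \frac{1}{-1159} = - \frac{1}{1159}$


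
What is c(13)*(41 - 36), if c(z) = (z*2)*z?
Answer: 1690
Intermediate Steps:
c(z) = 2*z² (c(z) = (2*z)*z = 2*z²)
c(13)*(41 - 36) = (2*13²)*(41 - 36) = (2*169)*5 = 338*5 = 1690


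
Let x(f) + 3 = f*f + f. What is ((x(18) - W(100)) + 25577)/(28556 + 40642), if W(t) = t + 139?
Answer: 8559/23066 ≈ 0.37107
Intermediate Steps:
x(f) = -3 + f + f² (x(f) = -3 + (f*f + f) = -3 + (f² + f) = -3 + (f + f²) = -3 + f + f²)
W(t) = 139 + t
((x(18) - W(100)) + 25577)/(28556 + 40642) = (((-3 + 18 + 18²) - (139 + 100)) + 25577)/(28556 + 40642) = (((-3 + 18 + 324) - 1*239) + 25577)/69198 = ((339 - 239) + 25577)*(1/69198) = (100 + 25577)*(1/69198) = 25677*(1/69198) = 8559/23066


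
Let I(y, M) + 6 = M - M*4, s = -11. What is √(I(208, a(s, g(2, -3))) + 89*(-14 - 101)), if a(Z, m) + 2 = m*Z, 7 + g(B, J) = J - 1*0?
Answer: I*√10565 ≈ 102.79*I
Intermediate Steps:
g(B, J) = -7 + J (g(B, J) = -7 + (J - 1*0) = -7 + (J + 0) = -7 + J)
a(Z, m) = -2 + Z*m (a(Z, m) = -2 + m*Z = -2 + Z*m)
I(y, M) = -6 - 3*M (I(y, M) = -6 + (M - M*4) = -6 + (M - 4*M) = -6 - 3*M)
√(I(208, a(s, g(2, -3))) + 89*(-14 - 101)) = √((-6 - 3*(-2 - 11*(-7 - 3))) + 89*(-14 - 101)) = √((-6 - 3*(-2 - 11*(-10))) + 89*(-115)) = √((-6 - 3*(-2 + 110)) - 10235) = √((-6 - 3*108) - 10235) = √((-6 - 324) - 10235) = √(-330 - 10235) = √(-10565) = I*√10565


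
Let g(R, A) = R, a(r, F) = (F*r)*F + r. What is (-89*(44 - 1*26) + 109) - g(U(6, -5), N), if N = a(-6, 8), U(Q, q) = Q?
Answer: -1499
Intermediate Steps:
a(r, F) = r + r*F**2 (a(r, F) = r*F**2 + r = r + r*F**2)
N = -390 (N = -6*(1 + 8**2) = -6*(1 + 64) = -6*65 = -390)
(-89*(44 - 1*26) + 109) - g(U(6, -5), N) = (-89*(44 - 1*26) + 109) - 1*6 = (-89*(44 - 26) + 109) - 6 = (-89*18 + 109) - 6 = (-1602 + 109) - 6 = -1493 - 6 = -1499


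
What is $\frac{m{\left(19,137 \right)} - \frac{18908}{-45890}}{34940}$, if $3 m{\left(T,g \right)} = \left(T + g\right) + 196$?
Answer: $\frac{4052501}{1202547450} \approx 0.0033699$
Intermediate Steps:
$m{\left(T,g \right)} = \frac{196}{3} + \frac{T}{3} + \frac{g}{3}$ ($m{\left(T,g \right)} = \frac{\left(T + g\right) + 196}{3} = \frac{196 + T + g}{3} = \frac{196}{3} + \frac{T}{3} + \frac{g}{3}$)
$\frac{m{\left(19,137 \right)} - \frac{18908}{-45890}}{34940} = \frac{\left(\frac{196}{3} + \frac{1}{3} \cdot 19 + \frac{1}{3} \cdot 137\right) - \frac{18908}{-45890}}{34940} = \left(\left(\frac{196}{3} + \frac{19}{3} + \frac{137}{3}\right) - 18908 \left(- \frac{1}{45890}\right)\right) \frac{1}{34940} = \left(\frac{352}{3} - - \frac{9454}{22945}\right) \frac{1}{34940} = \left(\frac{352}{3} + \frac{9454}{22945}\right) \frac{1}{34940} = \frac{8105002}{68835} \cdot \frac{1}{34940} = \frac{4052501}{1202547450}$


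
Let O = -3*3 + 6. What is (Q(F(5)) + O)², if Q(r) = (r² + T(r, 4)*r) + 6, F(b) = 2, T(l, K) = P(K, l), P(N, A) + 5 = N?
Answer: 25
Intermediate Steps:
P(N, A) = -5 + N
T(l, K) = -5 + K
O = -3 (O = -9 + 6 = -3)
Q(r) = 6 + r² - r (Q(r) = (r² + (-5 + 4)*r) + 6 = (r² - r) + 6 = 6 + r² - r)
(Q(F(5)) + O)² = ((6 + 2² - 1*2) - 3)² = ((6 + 4 - 2) - 3)² = (8 - 3)² = 5² = 25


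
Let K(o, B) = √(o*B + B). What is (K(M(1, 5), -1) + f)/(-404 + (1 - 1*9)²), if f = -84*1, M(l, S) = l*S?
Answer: 21/85 - I*√6/340 ≈ 0.24706 - 0.0072044*I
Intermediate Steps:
M(l, S) = S*l
K(o, B) = √(B + B*o) (K(o, B) = √(B*o + B) = √(B + B*o))
f = -84
(K(M(1, 5), -1) + f)/(-404 + (1 - 1*9)²) = (√(-(1 + 5*1)) - 84)/(-404 + (1 - 1*9)²) = (√(-(1 + 5)) - 84)/(-404 + (1 - 9)²) = (√(-1*6) - 84)/(-404 + (-8)²) = (√(-6) - 84)/(-404 + 64) = (I*√6 - 84)/(-340) = (-84 + I*√6)*(-1/340) = 21/85 - I*√6/340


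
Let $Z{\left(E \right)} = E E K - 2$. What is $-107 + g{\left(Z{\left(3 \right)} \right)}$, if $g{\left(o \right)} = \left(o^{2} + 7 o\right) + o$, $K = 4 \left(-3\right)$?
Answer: $11113$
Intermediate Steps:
$K = -12$
$Z{\left(E \right)} = -2 - 12 E^{2}$ ($Z{\left(E \right)} = E E \left(-12\right) - 2 = E^{2} \left(-12\right) - 2 = - 12 E^{2} - 2 = -2 - 12 E^{2}$)
$g{\left(o \right)} = o^{2} + 8 o$
$-107 + g{\left(Z{\left(3 \right)} \right)} = -107 + \left(-2 - 12 \cdot 3^{2}\right) \left(8 - \left(2 + 12 \cdot 3^{2}\right)\right) = -107 + \left(-2 - 108\right) \left(8 - 110\right) = -107 - 110 \left(8 - 110\right) = -107 - -11220 = -107 + 11220 = 11113$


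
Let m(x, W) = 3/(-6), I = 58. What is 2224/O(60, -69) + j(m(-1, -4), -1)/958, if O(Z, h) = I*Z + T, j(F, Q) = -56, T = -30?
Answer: 484348/826275 ≈ 0.58618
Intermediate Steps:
m(x, W) = -½ (m(x, W) = 3*(-⅙) = -½)
O(Z, h) = -30 + 58*Z (O(Z, h) = 58*Z - 30 = -30 + 58*Z)
2224/O(60, -69) + j(m(-1, -4), -1)/958 = 2224/(-30 + 58*60) - 56/958 = 2224/(-30 + 3480) - 56*1/958 = 2224/3450 - 28/479 = 2224*(1/3450) - 28/479 = 1112/1725 - 28/479 = 484348/826275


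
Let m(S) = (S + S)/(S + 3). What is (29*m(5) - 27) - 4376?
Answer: -17467/4 ≈ -4366.8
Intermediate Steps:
m(S) = 2*S/(3 + S) (m(S) = (2*S)/(3 + S) = 2*S/(3 + S))
(29*m(5) - 27) - 4376 = (29*(2*5/(3 + 5)) - 27) - 4376 = (29*(2*5/8) - 27) - 4376 = (29*(2*5*(1/8)) - 27) - 4376 = (29*(5/4) - 27) - 4376 = (145/4 - 27) - 4376 = 37/4 - 4376 = -17467/4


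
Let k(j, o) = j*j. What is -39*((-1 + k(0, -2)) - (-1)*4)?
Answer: -117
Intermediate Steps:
k(j, o) = j²
-39*((-1 + k(0, -2)) - (-1)*4) = -39*((-1 + 0²) - (-1)*4) = -39*((-1 + 0) - 1*(-4)) = -39*(-1 + 4) = -39*3 = -117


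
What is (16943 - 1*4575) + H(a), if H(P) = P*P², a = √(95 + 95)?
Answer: 12368 + 190*√190 ≈ 14987.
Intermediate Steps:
a = √190 ≈ 13.784
H(P) = P³
(16943 - 1*4575) + H(a) = (16943 - 1*4575) + (√190)³ = (16943 - 4575) + 190*√190 = 12368 + 190*√190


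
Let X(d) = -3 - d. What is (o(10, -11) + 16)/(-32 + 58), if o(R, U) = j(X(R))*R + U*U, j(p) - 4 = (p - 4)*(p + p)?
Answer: 4597/26 ≈ 176.81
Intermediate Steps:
j(p) = 4 + 2*p*(-4 + p) (j(p) = 4 + (p - 4)*(p + p) = 4 + (-4 + p)*(2*p) = 4 + 2*p*(-4 + p))
o(R, U) = U² + R*(28 + 2*(-3 - R)² + 8*R) (o(R, U) = (4 - 8*(-3 - R) + 2*(-3 - R)²)*R + U*U = (4 + (24 + 8*R) + 2*(-3 - R)²)*R + U² = (28 + 2*(-3 - R)² + 8*R)*R + U² = R*(28 + 2*(-3 - R)² + 8*R) + U² = U² + R*(28 + 2*(-3 - R)² + 8*R))
(o(10, -11) + 16)/(-32 + 58) = (((-11)² + 2*10*(14 + (3 + 10)² + 4*10)) + 16)/(-32 + 58) = ((121 + 2*10*(14 + 13² + 40)) + 16)/26 = ((121 + 2*10*(14 + 169 + 40)) + 16)*(1/26) = ((121 + 2*10*223) + 16)*(1/26) = ((121 + 4460) + 16)*(1/26) = (4581 + 16)*(1/26) = 4597*(1/26) = 4597/26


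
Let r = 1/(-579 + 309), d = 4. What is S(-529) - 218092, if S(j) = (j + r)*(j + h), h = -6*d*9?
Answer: 9504851/54 ≈ 1.7602e+5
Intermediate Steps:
r = -1/270 (r = 1/(-270) = -1/270 ≈ -0.0037037)
h = -216 (h = -6*4*9 = -24*9 = -216)
S(j) = (-216 + j)*(-1/270 + j) (S(j) = (j - 1/270)*(j - 216) = (-1/270 + j)*(-216 + j) = (-216 + j)*(-1/270 + j))
S(-529) - 218092 = (4/5 + (-529)**2 - 58321/270*(-529)) - 218092 = (4/5 + 279841 + 30851809/270) - 218092 = 21281819/54 - 218092 = 9504851/54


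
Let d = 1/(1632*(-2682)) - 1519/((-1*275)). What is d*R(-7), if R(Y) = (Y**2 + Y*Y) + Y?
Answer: 605031625471/1203681600 ≈ 502.65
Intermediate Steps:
R(Y) = Y + 2*Y**2 (R(Y) = (Y**2 + Y**2) + Y = 2*Y**2 + Y = Y + 2*Y**2)
d = 6648699181/1203681600 (d = (1/1632)*(-1/2682) - 1519/(-275) = -1/4377024 - 1519*(-1/275) = -1/4377024 + 1519/275 = 6648699181/1203681600 ≈ 5.5236)
d*R(-7) = 6648699181*(-7*(1 + 2*(-7)))/1203681600 = 6648699181*(-7*(1 - 14))/1203681600 = 6648699181*(-7*(-13))/1203681600 = (6648699181/1203681600)*91 = 605031625471/1203681600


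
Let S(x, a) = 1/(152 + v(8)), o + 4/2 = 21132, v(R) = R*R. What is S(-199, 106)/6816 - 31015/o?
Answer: -4566199871/3110876928 ≈ -1.4678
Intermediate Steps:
v(R) = R²
o = 21130 (o = -2 + 21132 = 21130)
S(x, a) = 1/216 (S(x, a) = 1/(152 + 8²) = 1/(152 + 64) = 1/216)
S(-199, 106)/6816 - 31015/o = (1/216)/6816 - 31015/21130 = (1/216)*(1/6816) - 31015*1/21130 = 1/1472256 - 6203/4226 = -4566199871/3110876928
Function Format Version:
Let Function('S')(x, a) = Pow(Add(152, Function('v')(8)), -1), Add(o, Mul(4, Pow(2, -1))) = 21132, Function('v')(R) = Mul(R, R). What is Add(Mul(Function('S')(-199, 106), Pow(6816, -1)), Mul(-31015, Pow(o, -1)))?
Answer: Rational(-4566199871, 3110876928) ≈ -1.4678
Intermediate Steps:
Function('v')(R) = Pow(R, 2)
o = 21130 (o = Add(-2, 21132) = 21130)
Function('S')(x, a) = Rational(1, 216) (Function('S')(x, a) = Pow(Add(152, Pow(8, 2)), -1) = Pow(Add(152, 64), -1) = Pow(216, -1) = Rational(1, 216))
Add(Mul(Function('S')(-199, 106), Pow(6816, -1)), Mul(-31015, Pow(o, -1))) = Add(Mul(Rational(1, 216), Pow(6816, -1)), Mul(-31015, Pow(21130, -1))) = Add(Mul(Rational(1, 216), Rational(1, 6816)), Mul(-31015, Rational(1, 21130))) = Add(Rational(1, 1472256), Rational(-6203, 4226)) = Rational(-4566199871, 3110876928)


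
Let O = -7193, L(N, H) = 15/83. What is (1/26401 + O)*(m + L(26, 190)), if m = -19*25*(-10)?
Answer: -74871866581880/2191283 ≈ -3.4168e+7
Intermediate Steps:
m = 4750 (m = -475*(-10) = 4750)
L(N, H) = 15/83 (L(N, H) = 15*(1/83) = 15/83)
(1/26401 + O)*(m + L(26, 190)) = (1/26401 - 7193)*(4750 + 15/83) = (1/26401 - 7193)*(394265/83) = -189902392/26401*394265/83 = -74871866581880/2191283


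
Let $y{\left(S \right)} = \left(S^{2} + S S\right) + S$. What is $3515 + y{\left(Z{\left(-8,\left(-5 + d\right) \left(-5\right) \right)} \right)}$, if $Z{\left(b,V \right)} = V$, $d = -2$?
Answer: $6000$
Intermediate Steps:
$y{\left(S \right)} = S + 2 S^{2}$ ($y{\left(S \right)} = \left(S^{2} + S^{2}\right) + S = 2 S^{2} + S = S + 2 S^{2}$)
$3515 + y{\left(Z{\left(-8,\left(-5 + d\right) \left(-5\right) \right)} \right)} = 3515 + \left(-5 - 2\right) \left(-5\right) \left(1 + 2 \left(-5 - 2\right) \left(-5\right)\right) = 3515 + \left(-7\right) \left(-5\right) \left(1 + 2 \left(\left(-7\right) \left(-5\right)\right)\right) = 3515 + 35 \left(1 + 2 \cdot 35\right) = 3515 + 35 \left(1 + 70\right) = 3515 + 35 \cdot 71 = 3515 + 2485 = 6000$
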